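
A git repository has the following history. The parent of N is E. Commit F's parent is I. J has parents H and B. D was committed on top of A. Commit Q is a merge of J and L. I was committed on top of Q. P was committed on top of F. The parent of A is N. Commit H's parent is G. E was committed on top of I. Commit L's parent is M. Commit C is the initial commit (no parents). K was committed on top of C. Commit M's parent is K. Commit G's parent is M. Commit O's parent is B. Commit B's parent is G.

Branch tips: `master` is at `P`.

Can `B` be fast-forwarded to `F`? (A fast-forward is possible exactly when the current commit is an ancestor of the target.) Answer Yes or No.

Yes

A fast-forward from B to F is possible iff B is an ancestor of F.
Ancestors of F: {B, C, F, G, H, I, J, K, L, M, Q}.
B is among them, so fast-forward is possible.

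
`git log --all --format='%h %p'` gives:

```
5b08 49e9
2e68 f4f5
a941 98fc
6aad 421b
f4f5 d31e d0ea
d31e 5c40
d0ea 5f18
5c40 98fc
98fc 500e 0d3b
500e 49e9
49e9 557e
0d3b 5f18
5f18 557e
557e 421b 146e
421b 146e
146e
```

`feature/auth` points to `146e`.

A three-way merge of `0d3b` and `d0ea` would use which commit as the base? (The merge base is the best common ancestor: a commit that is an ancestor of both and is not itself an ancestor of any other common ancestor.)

5f18

Ancestors of 0d3b: {0d3b, 146e, 421b, 557e, 5f18}.
Ancestors of d0ea: {146e, 421b, 557e, 5f18, d0ea}.
Common ancestors: {146e, 421b, 557e, 5f18}.
Among these, 5f18 is not an ancestor of any other common ancestor — it is the merge base.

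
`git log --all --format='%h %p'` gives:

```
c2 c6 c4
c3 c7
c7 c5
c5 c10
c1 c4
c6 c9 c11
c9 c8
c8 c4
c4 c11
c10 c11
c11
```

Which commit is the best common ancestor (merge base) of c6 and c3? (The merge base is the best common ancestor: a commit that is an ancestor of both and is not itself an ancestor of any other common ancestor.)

c11

Ancestors of c6: {c11, c4, c6, c8, c9}.
Ancestors of c3: {c10, c11, c3, c5, c7}.
Common ancestors: {c11}.
The only common ancestor is c11, so it is the merge base.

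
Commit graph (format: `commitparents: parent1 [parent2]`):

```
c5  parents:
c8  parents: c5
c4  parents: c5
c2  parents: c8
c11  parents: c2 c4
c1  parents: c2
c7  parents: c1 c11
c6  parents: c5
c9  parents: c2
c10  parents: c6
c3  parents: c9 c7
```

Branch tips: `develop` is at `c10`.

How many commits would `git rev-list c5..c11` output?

Reachable from c11: {c11, c2, c4, c5, c8}.
Reachable from c5: {c5}.
In c11's history but not c5's: {c11, c2, c4, c8} — 4 commits.

4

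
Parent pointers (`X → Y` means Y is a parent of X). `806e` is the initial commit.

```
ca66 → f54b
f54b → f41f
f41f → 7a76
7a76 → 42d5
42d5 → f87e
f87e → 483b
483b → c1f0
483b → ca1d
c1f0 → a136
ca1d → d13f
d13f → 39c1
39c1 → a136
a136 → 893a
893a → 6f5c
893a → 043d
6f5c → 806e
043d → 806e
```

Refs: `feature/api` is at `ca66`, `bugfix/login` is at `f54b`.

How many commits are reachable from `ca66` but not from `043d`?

14

Reachable from ca66: {043d, 39c1, 42d5, 483b, 6f5c, 7a76, 806e, 893a, a136, c1f0, ca1d, ca66, d13f, f41f, f54b, f87e}.
Reachable from 043d: {043d, 806e}.
In ca66's history but not 043d's: {39c1, 42d5, 483b, 6f5c, 7a76, 893a, a136, c1f0, ca1d, ca66, d13f, f41f, f54b, f87e} — 14 commits.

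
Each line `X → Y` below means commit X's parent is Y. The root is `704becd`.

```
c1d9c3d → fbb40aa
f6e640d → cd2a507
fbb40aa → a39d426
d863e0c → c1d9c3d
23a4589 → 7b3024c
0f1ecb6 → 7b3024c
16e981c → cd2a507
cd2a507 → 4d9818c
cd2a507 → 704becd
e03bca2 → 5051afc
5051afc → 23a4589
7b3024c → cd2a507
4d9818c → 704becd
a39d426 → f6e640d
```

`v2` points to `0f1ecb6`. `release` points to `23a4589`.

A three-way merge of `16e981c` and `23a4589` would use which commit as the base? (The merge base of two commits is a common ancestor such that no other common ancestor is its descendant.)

Ancestors of 16e981c: {16e981c, 4d9818c, 704becd, cd2a507}.
Ancestors of 23a4589: {23a4589, 4d9818c, 704becd, 7b3024c, cd2a507}.
Common ancestors: {4d9818c, 704becd, cd2a507}.
Among these, cd2a507 is not an ancestor of any other common ancestor — it is the merge base.

cd2a507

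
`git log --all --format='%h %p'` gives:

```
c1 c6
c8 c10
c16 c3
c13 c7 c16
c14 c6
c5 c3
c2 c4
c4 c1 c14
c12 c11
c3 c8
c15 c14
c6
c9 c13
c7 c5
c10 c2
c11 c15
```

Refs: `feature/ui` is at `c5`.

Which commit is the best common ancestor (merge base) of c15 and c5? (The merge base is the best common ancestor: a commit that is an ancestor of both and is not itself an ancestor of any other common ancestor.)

Ancestors of c15: {c14, c15, c6}.
Ancestors of c5: {c1, c10, c14, c2, c3, c4, c5, c6, c8}.
Common ancestors: {c14, c6}.
Among these, c14 is not an ancestor of any other common ancestor — it is the merge base.

c14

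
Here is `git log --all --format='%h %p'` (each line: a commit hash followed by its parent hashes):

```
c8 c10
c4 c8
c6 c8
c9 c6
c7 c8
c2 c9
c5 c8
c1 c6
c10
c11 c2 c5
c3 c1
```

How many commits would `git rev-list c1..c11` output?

4

Reachable from c11: {c10, c11, c2, c5, c6, c8, c9}.
Reachable from c1: {c1, c10, c6, c8}.
In c11's history but not c1's: {c11, c2, c5, c9} — 4 commits.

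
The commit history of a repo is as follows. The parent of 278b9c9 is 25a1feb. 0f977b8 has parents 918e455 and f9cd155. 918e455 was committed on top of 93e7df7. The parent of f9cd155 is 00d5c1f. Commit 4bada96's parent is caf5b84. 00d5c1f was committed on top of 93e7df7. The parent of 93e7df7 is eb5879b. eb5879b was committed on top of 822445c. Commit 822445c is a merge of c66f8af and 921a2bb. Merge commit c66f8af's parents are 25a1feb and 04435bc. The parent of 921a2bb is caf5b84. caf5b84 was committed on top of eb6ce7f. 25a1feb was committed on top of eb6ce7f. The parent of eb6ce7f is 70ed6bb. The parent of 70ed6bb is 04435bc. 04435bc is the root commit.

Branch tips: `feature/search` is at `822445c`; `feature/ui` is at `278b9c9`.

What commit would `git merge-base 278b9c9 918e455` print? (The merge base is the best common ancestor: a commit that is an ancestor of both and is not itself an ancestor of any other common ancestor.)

Ancestors of 278b9c9: {04435bc, 25a1feb, 278b9c9, 70ed6bb, eb6ce7f}.
Ancestors of 918e455: {04435bc, 25a1feb, 70ed6bb, 822445c, 918e455, 921a2bb, 93e7df7, c66f8af, caf5b84, eb5879b, eb6ce7f}.
Common ancestors: {04435bc, 25a1feb, 70ed6bb, eb6ce7f}.
Among these, 25a1feb is not an ancestor of any other common ancestor — it is the merge base.

25a1feb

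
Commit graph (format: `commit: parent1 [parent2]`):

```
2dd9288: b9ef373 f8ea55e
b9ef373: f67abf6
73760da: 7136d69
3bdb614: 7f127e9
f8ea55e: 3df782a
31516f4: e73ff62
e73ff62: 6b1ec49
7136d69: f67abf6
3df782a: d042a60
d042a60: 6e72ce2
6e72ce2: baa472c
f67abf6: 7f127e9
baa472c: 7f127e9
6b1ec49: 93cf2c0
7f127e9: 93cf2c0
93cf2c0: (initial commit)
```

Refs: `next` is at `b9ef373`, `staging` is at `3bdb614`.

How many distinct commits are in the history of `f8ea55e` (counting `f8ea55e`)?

7

Walking parent pointers from f8ea55e: reachable set = {3df782a, 6e72ce2, 7f127e9, 93cf2c0, baa472c, d042a60, f8ea55e}.
That is 7 commits.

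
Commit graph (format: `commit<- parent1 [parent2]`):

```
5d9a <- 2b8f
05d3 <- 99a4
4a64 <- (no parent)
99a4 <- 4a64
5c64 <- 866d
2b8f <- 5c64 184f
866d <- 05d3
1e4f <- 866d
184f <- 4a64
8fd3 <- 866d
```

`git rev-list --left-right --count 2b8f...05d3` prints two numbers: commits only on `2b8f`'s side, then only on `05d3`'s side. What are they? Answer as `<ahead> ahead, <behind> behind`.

4 ahead, 0 behind

Reachable from 2b8f: {05d3, 184f, 2b8f, 4a64, 5c64, 866d, 99a4}.
Reachable from 05d3: {05d3, 4a64, 99a4}.
Only in 2b8f's history (ahead): {184f, 2b8f, 5c64, 866d} — 4.
Only in 05d3's history (behind): {} — 0.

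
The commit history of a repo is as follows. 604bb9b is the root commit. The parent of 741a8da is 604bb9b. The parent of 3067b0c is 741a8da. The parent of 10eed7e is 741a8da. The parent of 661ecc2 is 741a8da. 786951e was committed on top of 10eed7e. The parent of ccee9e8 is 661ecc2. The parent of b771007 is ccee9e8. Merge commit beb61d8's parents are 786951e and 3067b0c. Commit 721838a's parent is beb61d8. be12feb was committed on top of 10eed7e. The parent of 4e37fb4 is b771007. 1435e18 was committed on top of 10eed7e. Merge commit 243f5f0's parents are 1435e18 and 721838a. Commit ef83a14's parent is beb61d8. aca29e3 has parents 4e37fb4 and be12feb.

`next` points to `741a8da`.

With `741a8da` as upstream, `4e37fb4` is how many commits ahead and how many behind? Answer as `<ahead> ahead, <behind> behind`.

Reachable from 4e37fb4: {4e37fb4, 604bb9b, 661ecc2, 741a8da, b771007, ccee9e8}.
Reachable from 741a8da: {604bb9b, 741a8da}.
Only in 4e37fb4's history (ahead): {4e37fb4, 661ecc2, b771007, ccee9e8} — 4.
Only in 741a8da's history (behind): {} — 0.

4 ahead, 0 behind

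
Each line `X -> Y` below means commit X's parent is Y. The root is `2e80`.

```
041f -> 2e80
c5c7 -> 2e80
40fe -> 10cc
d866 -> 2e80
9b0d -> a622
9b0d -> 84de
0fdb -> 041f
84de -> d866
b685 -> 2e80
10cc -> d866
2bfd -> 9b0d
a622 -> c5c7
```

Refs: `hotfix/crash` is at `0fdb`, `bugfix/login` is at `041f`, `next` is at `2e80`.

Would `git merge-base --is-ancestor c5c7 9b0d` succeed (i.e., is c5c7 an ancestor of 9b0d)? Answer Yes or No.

Yes

Ancestors of 9b0d (commits reachable by following parents): {2e80, 84de, 9b0d, a622, c5c7, d866}.
c5c7 is in that set, so it is an ancestor of 9b0d.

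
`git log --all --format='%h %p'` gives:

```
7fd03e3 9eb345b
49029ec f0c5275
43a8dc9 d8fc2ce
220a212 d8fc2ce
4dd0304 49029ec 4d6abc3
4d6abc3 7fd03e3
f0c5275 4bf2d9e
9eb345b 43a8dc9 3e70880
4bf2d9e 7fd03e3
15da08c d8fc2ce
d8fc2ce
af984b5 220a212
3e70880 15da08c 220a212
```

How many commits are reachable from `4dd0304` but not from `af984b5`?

10

Reachable from 4dd0304: {15da08c, 220a212, 3e70880, 43a8dc9, 49029ec, 4bf2d9e, 4d6abc3, 4dd0304, 7fd03e3, 9eb345b, d8fc2ce, f0c5275}.
Reachable from af984b5: {220a212, af984b5, d8fc2ce}.
In 4dd0304's history but not af984b5's: {15da08c, 3e70880, 43a8dc9, 49029ec, 4bf2d9e, 4d6abc3, 4dd0304, 7fd03e3, 9eb345b, f0c5275} — 10 commits.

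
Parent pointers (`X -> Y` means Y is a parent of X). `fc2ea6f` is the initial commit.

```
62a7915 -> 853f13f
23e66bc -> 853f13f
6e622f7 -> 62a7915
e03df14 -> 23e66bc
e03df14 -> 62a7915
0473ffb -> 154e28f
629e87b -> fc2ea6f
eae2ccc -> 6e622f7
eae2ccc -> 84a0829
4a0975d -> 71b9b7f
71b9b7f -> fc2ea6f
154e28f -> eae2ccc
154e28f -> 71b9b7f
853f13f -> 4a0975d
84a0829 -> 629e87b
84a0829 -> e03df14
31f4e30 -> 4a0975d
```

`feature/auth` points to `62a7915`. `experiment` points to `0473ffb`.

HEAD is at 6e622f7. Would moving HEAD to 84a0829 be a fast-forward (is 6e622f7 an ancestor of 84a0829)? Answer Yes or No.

A fast-forward from 6e622f7 to 84a0829 is possible iff 6e622f7 is an ancestor of 84a0829.
Ancestors of 84a0829: {23e66bc, 4a0975d, 629e87b, 62a7915, 71b9b7f, 84a0829, 853f13f, e03df14, fc2ea6f}.
6e622f7 is not among them, so fast-forward is not possible.

No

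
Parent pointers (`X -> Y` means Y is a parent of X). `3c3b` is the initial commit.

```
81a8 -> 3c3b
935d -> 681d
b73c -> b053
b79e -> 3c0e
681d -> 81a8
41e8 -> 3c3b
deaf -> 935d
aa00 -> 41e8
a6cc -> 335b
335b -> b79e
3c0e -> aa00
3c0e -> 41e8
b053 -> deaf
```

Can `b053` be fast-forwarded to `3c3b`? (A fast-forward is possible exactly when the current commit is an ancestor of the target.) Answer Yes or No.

A fast-forward from b053 to 3c3b is possible iff b053 is an ancestor of 3c3b.
Ancestors of 3c3b: {3c3b}.
b053 is not among them, so fast-forward is not possible.

No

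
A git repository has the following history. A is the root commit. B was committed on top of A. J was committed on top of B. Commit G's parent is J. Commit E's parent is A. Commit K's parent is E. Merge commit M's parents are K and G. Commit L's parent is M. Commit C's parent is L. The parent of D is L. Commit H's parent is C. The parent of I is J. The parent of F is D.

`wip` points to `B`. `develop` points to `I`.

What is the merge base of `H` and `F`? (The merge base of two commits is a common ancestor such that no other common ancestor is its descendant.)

L

Ancestors of H: {A, B, C, E, G, H, J, K, L, M}.
Ancestors of F: {A, B, D, E, F, G, J, K, L, M}.
Common ancestors: {A, B, E, G, J, K, L, M}.
Among these, L is not an ancestor of any other common ancestor — it is the merge base.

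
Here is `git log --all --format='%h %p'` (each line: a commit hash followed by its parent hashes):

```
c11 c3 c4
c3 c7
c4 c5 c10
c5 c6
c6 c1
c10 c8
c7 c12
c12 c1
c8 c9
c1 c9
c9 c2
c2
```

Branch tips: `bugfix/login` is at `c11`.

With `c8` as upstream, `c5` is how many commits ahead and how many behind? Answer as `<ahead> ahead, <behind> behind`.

3 ahead, 1 behind

Reachable from c5: {c1, c2, c5, c6, c9}.
Reachable from c8: {c2, c8, c9}.
Only in c5's history (ahead): {c1, c5, c6} — 3.
Only in c8's history (behind): {c8} — 1.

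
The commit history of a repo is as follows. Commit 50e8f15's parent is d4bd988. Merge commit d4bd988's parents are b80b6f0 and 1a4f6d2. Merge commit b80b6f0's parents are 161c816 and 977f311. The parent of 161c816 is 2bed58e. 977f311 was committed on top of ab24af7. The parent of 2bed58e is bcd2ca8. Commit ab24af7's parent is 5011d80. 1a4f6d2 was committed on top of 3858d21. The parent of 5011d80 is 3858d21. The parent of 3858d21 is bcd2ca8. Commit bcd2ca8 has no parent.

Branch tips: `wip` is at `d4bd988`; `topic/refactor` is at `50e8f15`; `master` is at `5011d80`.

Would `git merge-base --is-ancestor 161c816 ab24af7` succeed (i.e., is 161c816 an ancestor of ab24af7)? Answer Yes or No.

Ancestors of ab24af7: {3858d21, 5011d80, ab24af7, bcd2ca8}.
161c816 is not in that set, so it is not an ancestor of ab24af7.

No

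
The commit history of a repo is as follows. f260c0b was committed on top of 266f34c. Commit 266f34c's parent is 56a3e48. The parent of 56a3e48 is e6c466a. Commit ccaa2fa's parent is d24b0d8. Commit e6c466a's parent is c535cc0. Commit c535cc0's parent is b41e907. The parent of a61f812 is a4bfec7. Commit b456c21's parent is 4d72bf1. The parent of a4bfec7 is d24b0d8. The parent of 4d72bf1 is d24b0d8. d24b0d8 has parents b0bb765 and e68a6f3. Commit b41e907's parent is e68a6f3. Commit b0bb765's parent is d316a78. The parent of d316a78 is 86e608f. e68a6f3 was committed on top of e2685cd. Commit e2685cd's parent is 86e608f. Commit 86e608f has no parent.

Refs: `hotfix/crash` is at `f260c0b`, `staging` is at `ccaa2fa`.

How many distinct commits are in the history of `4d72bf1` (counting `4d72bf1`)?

7

Walking parent pointers from 4d72bf1: reachable set = {4d72bf1, 86e608f, b0bb765, d24b0d8, d316a78, e2685cd, e68a6f3}.
That is 7 commits.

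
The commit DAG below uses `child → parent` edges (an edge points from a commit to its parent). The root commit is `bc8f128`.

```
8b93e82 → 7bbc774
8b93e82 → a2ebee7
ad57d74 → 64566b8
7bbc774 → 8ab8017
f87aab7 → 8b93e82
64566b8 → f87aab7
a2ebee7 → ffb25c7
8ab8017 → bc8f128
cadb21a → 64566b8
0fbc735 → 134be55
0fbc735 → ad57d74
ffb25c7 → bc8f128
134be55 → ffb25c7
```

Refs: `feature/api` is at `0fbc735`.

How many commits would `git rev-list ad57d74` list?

Walking parent pointers from ad57d74: reachable set = {64566b8, 7bbc774, 8ab8017, 8b93e82, a2ebee7, ad57d74, bc8f128, f87aab7, ffb25c7}.
That is 9 commits.

9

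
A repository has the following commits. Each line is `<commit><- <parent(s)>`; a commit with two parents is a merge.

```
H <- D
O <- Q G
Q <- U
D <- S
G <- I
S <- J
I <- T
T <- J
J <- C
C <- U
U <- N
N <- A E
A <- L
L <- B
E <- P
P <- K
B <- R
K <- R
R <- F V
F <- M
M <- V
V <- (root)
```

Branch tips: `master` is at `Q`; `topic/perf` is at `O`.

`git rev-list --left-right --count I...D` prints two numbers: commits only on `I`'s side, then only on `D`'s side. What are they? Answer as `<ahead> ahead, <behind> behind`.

2 ahead, 2 behind

Reachable from I: {A, B, C, E, F, I, J, K, L, M, N, P, R, T, U, V}.
Reachable from D: {A, B, C, D, E, F, J, K, L, M, N, P, R, S, U, V}.
Only in I's history (ahead): {I, T} — 2.
Only in D's history (behind): {D, S} — 2.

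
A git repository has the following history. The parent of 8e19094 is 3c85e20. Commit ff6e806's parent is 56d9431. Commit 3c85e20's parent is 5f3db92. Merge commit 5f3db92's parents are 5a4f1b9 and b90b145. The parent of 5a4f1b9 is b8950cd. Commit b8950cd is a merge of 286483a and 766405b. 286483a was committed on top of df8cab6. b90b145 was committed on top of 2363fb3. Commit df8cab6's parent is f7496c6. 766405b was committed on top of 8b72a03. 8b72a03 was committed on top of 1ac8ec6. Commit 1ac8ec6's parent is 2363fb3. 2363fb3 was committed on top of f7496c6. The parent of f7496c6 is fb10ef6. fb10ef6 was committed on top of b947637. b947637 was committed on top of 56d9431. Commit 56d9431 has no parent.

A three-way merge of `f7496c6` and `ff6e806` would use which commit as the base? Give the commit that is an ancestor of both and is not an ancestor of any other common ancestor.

56d9431

Ancestors of f7496c6: {56d9431, b947637, f7496c6, fb10ef6}.
Ancestors of ff6e806: {56d9431, ff6e806}.
Common ancestors: {56d9431}.
The only common ancestor is 56d9431, so it is the merge base.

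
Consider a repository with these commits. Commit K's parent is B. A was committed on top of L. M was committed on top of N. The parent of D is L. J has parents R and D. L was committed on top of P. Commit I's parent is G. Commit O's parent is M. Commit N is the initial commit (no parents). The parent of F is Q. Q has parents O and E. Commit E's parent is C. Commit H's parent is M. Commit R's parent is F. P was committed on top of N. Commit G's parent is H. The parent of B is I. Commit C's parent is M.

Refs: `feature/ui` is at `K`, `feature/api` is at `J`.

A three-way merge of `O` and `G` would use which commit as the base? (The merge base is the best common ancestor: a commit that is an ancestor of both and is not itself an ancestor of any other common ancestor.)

M

Ancestors of O: {M, N, O}.
Ancestors of G: {G, H, M, N}.
Common ancestors: {M, N}.
Among these, M is not an ancestor of any other common ancestor — it is the merge base.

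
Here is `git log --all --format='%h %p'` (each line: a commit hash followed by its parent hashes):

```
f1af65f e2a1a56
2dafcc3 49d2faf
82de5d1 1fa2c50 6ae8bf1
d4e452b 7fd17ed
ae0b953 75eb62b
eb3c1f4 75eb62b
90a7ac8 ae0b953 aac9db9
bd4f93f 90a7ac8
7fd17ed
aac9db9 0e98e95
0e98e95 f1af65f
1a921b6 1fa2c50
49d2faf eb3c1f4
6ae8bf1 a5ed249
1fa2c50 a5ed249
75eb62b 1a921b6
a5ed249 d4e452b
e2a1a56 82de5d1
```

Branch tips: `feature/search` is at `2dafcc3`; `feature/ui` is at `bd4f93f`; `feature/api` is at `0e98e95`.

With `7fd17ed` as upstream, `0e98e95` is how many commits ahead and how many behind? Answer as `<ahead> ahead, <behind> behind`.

Reachable from 0e98e95: {0e98e95, 1fa2c50, 6ae8bf1, 7fd17ed, 82de5d1, a5ed249, d4e452b, e2a1a56, f1af65f}.
Reachable from 7fd17ed: {7fd17ed}.
Only in 0e98e95's history (ahead): {0e98e95, 1fa2c50, 6ae8bf1, 82de5d1, a5ed249, d4e452b, e2a1a56, f1af65f} — 8.
Only in 7fd17ed's history (behind): {} — 0.

8 ahead, 0 behind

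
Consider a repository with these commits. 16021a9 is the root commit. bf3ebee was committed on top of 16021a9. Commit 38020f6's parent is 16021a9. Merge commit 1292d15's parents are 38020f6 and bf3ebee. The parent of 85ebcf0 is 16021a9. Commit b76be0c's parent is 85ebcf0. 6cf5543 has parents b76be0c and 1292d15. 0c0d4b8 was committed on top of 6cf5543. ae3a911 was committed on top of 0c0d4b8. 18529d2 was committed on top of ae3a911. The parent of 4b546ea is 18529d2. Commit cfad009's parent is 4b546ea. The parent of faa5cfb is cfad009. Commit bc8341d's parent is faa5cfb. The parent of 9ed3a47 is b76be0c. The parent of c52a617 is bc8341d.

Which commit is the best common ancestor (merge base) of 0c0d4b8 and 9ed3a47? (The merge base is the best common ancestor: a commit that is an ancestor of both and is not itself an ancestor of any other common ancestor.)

b76be0c

Ancestors of 0c0d4b8: {0c0d4b8, 1292d15, 16021a9, 38020f6, 6cf5543, 85ebcf0, b76be0c, bf3ebee}.
Ancestors of 9ed3a47: {16021a9, 85ebcf0, 9ed3a47, b76be0c}.
Common ancestors: {16021a9, 85ebcf0, b76be0c}.
Among these, b76be0c is not an ancestor of any other common ancestor — it is the merge base.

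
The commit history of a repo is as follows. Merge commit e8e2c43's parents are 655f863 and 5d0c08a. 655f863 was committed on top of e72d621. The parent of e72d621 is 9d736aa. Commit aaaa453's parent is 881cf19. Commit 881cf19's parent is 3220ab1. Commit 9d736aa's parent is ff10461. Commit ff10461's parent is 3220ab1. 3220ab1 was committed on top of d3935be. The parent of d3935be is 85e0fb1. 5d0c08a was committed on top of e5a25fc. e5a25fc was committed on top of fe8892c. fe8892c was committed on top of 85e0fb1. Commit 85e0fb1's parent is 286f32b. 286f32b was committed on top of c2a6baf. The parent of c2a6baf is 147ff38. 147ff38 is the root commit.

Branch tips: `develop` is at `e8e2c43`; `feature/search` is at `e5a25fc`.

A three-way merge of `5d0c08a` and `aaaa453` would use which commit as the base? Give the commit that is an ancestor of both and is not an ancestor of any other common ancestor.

Ancestors of 5d0c08a: {147ff38, 286f32b, 5d0c08a, 85e0fb1, c2a6baf, e5a25fc, fe8892c}.
Ancestors of aaaa453: {147ff38, 286f32b, 3220ab1, 85e0fb1, 881cf19, aaaa453, c2a6baf, d3935be}.
Common ancestors: {147ff38, 286f32b, 85e0fb1, c2a6baf}.
Among these, 85e0fb1 is not an ancestor of any other common ancestor — it is the merge base.

85e0fb1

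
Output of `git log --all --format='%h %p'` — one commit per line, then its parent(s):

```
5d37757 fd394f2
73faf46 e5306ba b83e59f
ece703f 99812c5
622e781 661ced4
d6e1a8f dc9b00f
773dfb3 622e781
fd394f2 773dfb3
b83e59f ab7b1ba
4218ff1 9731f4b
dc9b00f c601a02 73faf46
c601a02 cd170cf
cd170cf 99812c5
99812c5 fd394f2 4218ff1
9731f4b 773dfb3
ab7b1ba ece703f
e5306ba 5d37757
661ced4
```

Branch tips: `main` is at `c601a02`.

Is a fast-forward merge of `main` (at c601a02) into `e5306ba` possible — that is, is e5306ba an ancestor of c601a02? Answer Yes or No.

A fast-forward from e5306ba to c601a02 is possible iff e5306ba is an ancestor of c601a02.
Ancestors of c601a02: {4218ff1, 622e781, 661ced4, 773dfb3, 9731f4b, 99812c5, c601a02, cd170cf, fd394f2}.
e5306ba is not among them, so fast-forward is not possible.

No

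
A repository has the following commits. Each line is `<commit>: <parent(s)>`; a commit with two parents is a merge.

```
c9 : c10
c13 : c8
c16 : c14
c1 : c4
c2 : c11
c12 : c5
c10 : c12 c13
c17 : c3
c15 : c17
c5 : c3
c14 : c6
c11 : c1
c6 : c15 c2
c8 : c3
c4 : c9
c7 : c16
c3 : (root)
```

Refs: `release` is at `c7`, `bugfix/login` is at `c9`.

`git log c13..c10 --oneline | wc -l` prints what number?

3

Reachable from c10: {c10, c12, c13, c3, c5, c8}.
Reachable from c13: {c13, c3, c8}.
In c10's history but not c13's: {c10, c12, c5} — 3 commits.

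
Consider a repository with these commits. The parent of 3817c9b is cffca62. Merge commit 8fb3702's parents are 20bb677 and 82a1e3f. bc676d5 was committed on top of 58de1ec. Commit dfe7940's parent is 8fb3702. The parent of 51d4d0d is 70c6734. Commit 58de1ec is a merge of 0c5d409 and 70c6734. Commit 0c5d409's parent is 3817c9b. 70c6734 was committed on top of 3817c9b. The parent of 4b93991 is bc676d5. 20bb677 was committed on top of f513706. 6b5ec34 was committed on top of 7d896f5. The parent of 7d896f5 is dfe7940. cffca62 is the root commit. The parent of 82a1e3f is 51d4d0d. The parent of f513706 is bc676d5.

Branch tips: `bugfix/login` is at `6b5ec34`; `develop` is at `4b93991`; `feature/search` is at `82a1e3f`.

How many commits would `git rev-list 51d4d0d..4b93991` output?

Reachable from 4b93991: {0c5d409, 3817c9b, 4b93991, 58de1ec, 70c6734, bc676d5, cffca62}.
Reachable from 51d4d0d: {3817c9b, 51d4d0d, 70c6734, cffca62}.
In 4b93991's history but not 51d4d0d's: {0c5d409, 4b93991, 58de1ec, bc676d5} — 4 commits.

4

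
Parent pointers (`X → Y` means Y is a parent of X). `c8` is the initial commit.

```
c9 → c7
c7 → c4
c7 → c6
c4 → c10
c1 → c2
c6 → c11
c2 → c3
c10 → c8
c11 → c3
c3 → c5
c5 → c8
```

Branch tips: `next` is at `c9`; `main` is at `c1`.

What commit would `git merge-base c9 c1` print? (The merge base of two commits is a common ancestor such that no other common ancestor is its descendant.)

Ancestors of c9: {c10, c11, c3, c4, c5, c6, c7, c8, c9}.
Ancestors of c1: {c1, c2, c3, c5, c8}.
Common ancestors: {c3, c5, c8}.
Among these, c3 is not an ancestor of any other common ancestor — it is the merge base.

c3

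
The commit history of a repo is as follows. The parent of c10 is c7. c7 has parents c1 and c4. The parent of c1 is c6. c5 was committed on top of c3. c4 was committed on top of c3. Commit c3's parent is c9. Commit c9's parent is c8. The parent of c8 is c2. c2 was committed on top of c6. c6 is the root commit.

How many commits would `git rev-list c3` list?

5

Walking parent pointers from c3: reachable set = {c2, c3, c6, c8, c9}.
That is 5 commits.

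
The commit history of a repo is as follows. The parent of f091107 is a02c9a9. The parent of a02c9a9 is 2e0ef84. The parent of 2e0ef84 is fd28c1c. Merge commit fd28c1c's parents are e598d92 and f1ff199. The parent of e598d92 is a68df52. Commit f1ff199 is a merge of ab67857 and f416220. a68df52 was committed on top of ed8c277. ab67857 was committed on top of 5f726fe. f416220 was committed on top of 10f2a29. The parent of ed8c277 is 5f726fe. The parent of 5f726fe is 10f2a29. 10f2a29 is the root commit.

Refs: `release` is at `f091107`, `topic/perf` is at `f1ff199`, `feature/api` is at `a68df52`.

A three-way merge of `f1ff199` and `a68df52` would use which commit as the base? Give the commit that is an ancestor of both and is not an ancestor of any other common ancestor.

5f726fe

Ancestors of f1ff199: {10f2a29, 5f726fe, ab67857, f1ff199, f416220}.
Ancestors of a68df52: {10f2a29, 5f726fe, a68df52, ed8c277}.
Common ancestors: {10f2a29, 5f726fe}.
Among these, 5f726fe is not an ancestor of any other common ancestor — it is the merge base.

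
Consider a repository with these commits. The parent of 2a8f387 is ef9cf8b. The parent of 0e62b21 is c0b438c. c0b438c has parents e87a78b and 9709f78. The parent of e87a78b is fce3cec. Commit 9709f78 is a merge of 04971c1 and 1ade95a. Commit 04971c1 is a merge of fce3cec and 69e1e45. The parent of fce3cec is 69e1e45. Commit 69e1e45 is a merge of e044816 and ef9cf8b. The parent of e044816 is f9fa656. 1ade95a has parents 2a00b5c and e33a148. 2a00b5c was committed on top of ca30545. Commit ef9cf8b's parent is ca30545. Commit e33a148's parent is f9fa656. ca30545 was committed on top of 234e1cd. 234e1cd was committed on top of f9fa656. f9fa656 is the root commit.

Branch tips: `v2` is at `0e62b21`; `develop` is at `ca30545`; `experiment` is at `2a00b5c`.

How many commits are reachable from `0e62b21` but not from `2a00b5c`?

Reachable from 0e62b21: {04971c1, 0e62b21, 1ade95a, 234e1cd, 2a00b5c, 69e1e45, 9709f78, c0b438c, ca30545, e044816, e33a148, e87a78b, ef9cf8b, f9fa656, fce3cec}.
Reachable from 2a00b5c: {234e1cd, 2a00b5c, ca30545, f9fa656}.
In 0e62b21's history but not 2a00b5c's: {04971c1, 0e62b21, 1ade95a, 69e1e45, 9709f78, c0b438c, e044816, e33a148, e87a78b, ef9cf8b, fce3cec} — 11 commits.

11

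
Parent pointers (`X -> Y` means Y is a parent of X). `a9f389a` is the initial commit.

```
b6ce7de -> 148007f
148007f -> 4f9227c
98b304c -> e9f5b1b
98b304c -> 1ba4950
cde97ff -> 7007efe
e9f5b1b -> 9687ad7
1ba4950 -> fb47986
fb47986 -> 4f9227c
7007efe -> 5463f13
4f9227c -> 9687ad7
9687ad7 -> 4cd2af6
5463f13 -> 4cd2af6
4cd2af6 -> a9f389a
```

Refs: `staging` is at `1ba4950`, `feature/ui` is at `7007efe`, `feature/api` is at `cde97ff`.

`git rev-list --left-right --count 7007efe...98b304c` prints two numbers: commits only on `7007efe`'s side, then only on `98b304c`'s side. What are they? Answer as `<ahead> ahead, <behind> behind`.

Reachable from 7007efe: {4cd2af6, 5463f13, 7007efe, a9f389a}.
Reachable from 98b304c: {1ba4950, 4cd2af6, 4f9227c, 9687ad7, 98b304c, a9f389a, e9f5b1b, fb47986}.
Only in 7007efe's history (ahead): {5463f13, 7007efe} — 2.
Only in 98b304c's history (behind): {1ba4950, 4f9227c, 9687ad7, 98b304c, e9f5b1b, fb47986} — 6.

2 ahead, 6 behind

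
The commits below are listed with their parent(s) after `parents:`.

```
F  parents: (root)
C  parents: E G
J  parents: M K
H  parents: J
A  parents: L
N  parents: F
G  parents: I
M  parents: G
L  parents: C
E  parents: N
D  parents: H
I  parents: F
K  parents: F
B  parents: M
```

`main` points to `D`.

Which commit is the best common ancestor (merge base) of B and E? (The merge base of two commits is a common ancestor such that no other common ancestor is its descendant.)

Ancestors of B: {B, F, G, I, M}.
Ancestors of E: {E, F, N}.
Common ancestors: {F}.
The only common ancestor is F, so it is the merge base.

F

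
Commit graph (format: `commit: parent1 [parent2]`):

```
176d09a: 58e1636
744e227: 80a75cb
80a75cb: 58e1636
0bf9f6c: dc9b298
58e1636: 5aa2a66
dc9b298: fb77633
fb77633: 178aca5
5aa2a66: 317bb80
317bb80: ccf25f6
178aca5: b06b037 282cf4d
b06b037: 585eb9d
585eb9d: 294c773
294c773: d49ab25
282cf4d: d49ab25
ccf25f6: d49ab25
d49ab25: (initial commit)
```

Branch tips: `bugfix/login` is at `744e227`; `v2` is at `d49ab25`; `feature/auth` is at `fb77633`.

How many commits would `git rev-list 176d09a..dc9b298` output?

Reachable from dc9b298: {178aca5, 282cf4d, 294c773, 585eb9d, b06b037, d49ab25, dc9b298, fb77633}.
Reachable from 176d09a: {176d09a, 317bb80, 58e1636, 5aa2a66, ccf25f6, d49ab25}.
In dc9b298's history but not 176d09a's: {178aca5, 282cf4d, 294c773, 585eb9d, b06b037, dc9b298, fb77633} — 7 commits.

7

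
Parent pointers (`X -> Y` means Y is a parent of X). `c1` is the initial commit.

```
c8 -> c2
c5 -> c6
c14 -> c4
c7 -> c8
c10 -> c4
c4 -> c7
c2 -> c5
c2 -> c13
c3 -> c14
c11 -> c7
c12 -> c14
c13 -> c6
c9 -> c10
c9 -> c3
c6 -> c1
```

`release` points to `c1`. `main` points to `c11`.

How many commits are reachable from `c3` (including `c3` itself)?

Walking parent pointers from c3: reachable set = {c1, c13, c14, c2, c3, c4, c5, c6, c7, c8}.
That is 10 commits.

10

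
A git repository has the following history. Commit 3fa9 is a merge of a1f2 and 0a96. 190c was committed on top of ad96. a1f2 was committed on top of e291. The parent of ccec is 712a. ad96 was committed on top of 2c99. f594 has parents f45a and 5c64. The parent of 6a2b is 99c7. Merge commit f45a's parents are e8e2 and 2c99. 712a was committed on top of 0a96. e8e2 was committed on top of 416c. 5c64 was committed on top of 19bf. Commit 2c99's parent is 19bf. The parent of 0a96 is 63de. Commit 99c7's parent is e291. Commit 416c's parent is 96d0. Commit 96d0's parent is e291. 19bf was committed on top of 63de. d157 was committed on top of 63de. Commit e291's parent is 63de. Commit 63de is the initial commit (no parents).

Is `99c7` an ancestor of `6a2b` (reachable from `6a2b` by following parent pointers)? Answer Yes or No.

Ancestors of 6a2b (commits reachable by following parents): {63de, 6a2b, 99c7, e291}.
99c7 is in that set, so it is an ancestor of 6a2b.

Yes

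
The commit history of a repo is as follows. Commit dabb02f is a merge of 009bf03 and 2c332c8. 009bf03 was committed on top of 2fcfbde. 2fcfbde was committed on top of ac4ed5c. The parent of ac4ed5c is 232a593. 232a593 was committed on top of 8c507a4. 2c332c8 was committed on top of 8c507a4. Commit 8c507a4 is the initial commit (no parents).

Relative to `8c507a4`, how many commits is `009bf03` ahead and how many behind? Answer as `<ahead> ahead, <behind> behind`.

Reachable from 009bf03: {009bf03, 232a593, 2fcfbde, 8c507a4, ac4ed5c}.
Reachable from 8c507a4: {8c507a4}.
Only in 009bf03's history (ahead): {009bf03, 232a593, 2fcfbde, ac4ed5c} — 4.
Only in 8c507a4's history (behind): {} — 0.

4 ahead, 0 behind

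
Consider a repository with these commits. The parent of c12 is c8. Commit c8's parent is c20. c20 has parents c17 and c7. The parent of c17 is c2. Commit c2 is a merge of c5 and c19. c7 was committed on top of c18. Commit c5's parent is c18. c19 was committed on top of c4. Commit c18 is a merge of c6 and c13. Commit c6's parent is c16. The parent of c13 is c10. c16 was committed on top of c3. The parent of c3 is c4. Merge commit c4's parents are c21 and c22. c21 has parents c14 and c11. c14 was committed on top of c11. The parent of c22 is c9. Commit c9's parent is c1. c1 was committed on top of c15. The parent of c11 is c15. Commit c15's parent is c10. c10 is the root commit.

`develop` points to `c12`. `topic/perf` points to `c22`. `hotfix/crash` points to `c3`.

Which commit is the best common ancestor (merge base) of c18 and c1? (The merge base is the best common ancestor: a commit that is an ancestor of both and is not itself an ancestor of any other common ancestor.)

Ancestors of c18: {c1, c10, c11, c13, c14, c15, c16, c18, c21, c22, c3, c4, c6, c9}.
Ancestors of c1: {c1, c10, c15}.
Common ancestors: {c1, c10, c15}.
Among these, c1 is not an ancestor of any other common ancestor — it is the merge base.

c1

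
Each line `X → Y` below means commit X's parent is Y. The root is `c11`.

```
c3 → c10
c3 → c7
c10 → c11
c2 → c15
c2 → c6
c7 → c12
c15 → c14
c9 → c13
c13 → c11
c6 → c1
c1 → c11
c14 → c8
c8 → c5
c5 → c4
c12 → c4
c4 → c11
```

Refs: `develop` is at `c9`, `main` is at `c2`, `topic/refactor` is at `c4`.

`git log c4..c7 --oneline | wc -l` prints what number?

Reachable from c7: {c11, c12, c4, c7}.
Reachable from c4: {c11, c4}.
In c7's history but not c4's: {c12, c7} — 2 commits.

2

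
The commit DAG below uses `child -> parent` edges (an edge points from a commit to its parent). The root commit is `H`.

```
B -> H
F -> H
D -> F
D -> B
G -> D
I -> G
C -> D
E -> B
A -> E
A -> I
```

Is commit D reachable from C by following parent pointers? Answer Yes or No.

Yes

Ancestors of C (commits reachable by following parents): {B, C, D, F, H}.
D is in that set, so it is an ancestor of C.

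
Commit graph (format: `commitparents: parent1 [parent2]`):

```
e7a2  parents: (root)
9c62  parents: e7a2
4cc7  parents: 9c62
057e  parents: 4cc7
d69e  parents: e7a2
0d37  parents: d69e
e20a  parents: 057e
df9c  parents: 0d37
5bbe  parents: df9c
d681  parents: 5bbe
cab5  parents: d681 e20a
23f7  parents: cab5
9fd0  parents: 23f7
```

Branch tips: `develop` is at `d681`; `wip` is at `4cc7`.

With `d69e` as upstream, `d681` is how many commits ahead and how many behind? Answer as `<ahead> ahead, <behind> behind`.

4 ahead, 0 behind

Reachable from d681: {0d37, 5bbe, d681, d69e, df9c, e7a2}.
Reachable from d69e: {d69e, e7a2}.
Only in d681's history (ahead): {0d37, 5bbe, d681, df9c} — 4.
Only in d69e's history (behind): {} — 0.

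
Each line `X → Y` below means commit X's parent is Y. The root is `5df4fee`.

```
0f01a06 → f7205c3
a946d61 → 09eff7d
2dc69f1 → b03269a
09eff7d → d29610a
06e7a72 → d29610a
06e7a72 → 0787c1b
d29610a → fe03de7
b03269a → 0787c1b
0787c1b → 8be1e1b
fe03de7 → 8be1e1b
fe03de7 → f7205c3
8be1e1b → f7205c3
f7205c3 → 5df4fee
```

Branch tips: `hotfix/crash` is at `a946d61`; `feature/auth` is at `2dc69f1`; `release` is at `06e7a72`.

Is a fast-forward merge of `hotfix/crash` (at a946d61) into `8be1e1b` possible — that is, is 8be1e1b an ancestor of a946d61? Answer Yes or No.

Yes

A fast-forward from 8be1e1b to a946d61 is possible iff 8be1e1b is an ancestor of a946d61.
Ancestors of a946d61: {09eff7d, 5df4fee, 8be1e1b, a946d61, d29610a, f7205c3, fe03de7}.
8be1e1b is among them, so fast-forward is possible.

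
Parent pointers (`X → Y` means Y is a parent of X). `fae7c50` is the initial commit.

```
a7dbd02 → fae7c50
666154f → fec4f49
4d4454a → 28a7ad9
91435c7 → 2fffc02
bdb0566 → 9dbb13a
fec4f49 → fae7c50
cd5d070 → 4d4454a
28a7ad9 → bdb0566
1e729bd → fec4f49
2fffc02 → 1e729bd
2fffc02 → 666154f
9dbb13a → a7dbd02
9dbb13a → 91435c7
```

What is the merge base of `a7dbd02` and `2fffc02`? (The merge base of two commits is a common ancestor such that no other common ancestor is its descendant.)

Ancestors of a7dbd02: {a7dbd02, fae7c50}.
Ancestors of 2fffc02: {1e729bd, 2fffc02, 666154f, fae7c50, fec4f49}.
Common ancestors: {fae7c50}.
The only common ancestor is fae7c50, so it is the merge base.

fae7c50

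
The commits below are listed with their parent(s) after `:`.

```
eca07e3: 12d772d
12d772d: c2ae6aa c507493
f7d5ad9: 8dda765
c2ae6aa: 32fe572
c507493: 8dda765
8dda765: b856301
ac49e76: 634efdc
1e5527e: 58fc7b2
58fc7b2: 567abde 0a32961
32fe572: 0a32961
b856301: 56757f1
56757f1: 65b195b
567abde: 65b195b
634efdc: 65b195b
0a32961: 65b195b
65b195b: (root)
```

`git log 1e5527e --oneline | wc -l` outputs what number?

Walking parent pointers from 1e5527e: reachable set = {0a32961, 1e5527e, 567abde, 58fc7b2, 65b195b}.
That is 5 commits.

5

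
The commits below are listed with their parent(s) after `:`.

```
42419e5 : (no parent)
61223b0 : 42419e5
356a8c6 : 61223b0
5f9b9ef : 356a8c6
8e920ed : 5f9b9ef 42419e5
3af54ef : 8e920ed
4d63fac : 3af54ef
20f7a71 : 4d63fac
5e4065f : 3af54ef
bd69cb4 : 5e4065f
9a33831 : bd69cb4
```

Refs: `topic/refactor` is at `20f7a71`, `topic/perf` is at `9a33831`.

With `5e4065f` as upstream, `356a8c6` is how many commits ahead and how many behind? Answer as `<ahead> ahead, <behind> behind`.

0 ahead, 4 behind

Reachable from 356a8c6: {356a8c6, 42419e5, 61223b0}.
Reachable from 5e4065f: {356a8c6, 3af54ef, 42419e5, 5e4065f, 5f9b9ef, 61223b0, 8e920ed}.
Only in 356a8c6's history (ahead): {} — 0.
Only in 5e4065f's history (behind): {3af54ef, 5e4065f, 5f9b9ef, 8e920ed} — 4.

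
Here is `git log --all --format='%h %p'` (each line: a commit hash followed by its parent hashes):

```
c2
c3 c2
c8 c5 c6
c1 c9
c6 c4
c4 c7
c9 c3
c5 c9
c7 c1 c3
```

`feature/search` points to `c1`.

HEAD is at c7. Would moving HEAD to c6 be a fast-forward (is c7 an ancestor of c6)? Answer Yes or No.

A fast-forward from c7 to c6 is possible iff c7 is an ancestor of c6.
Ancestors of c6: {c1, c2, c3, c4, c6, c7, c9}.
c7 is among them, so fast-forward is possible.

Yes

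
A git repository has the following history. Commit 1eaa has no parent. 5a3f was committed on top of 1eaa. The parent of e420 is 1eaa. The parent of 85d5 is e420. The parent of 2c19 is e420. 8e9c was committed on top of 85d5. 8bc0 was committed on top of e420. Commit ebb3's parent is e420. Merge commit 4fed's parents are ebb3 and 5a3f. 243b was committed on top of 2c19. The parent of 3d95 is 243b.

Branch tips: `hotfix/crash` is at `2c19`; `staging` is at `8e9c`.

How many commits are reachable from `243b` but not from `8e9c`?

2

Reachable from 243b: {1eaa, 243b, 2c19, e420}.
Reachable from 8e9c: {1eaa, 85d5, 8e9c, e420}.
In 243b's history but not 8e9c's: {243b, 2c19} — 2 commits.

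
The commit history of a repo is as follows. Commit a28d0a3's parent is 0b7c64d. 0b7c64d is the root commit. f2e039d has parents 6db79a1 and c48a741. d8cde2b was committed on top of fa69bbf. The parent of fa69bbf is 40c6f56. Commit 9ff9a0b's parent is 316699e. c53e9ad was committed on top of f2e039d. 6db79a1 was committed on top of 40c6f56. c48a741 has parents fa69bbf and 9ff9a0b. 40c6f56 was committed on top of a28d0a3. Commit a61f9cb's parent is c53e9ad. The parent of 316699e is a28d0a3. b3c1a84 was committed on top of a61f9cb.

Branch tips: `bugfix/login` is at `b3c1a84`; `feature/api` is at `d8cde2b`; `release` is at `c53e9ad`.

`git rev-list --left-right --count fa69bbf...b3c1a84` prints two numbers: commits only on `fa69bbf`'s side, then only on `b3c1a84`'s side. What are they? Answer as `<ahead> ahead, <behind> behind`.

Reachable from fa69bbf: {0b7c64d, 40c6f56, a28d0a3, fa69bbf}.
Reachable from b3c1a84: {0b7c64d, 316699e, 40c6f56, 6db79a1, 9ff9a0b, a28d0a3, a61f9cb, b3c1a84, c48a741, c53e9ad, f2e039d, fa69bbf}.
Only in fa69bbf's history (ahead): {} — 0.
Only in b3c1a84's history (behind): {316699e, 6db79a1, 9ff9a0b, a61f9cb, b3c1a84, c48a741, c53e9ad, f2e039d} — 8.

0 ahead, 8 behind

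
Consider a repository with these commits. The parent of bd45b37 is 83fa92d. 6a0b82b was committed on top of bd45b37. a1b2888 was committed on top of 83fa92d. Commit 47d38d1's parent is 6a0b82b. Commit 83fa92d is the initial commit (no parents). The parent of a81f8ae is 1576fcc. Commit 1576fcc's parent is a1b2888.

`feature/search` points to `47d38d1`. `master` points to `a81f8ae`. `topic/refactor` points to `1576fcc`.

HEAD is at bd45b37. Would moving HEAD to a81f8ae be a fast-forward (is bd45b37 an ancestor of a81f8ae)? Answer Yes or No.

A fast-forward from bd45b37 to a81f8ae is possible iff bd45b37 is an ancestor of a81f8ae.
Ancestors of a81f8ae: {1576fcc, 83fa92d, a1b2888, a81f8ae}.
bd45b37 is not among them, so fast-forward is not possible.

No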